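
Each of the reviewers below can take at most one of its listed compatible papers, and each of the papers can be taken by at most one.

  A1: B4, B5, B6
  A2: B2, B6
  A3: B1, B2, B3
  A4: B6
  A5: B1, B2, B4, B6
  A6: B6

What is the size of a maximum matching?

5

Unit-capacity flow: source→left, listed edges, right→sink; max matching = max flow.
Augmenting path A1→B4 (+1); matched 1.
Augmenting path A2→B2 (+1); matched 2.
Augmenting path A3→B1 (+1); matched 3.
Augmenting path A4→B6 (+1); matched 4.
Augmenting path A5→B1→A3→B3 (+1); matched 5.
No augmenting path remains; maximum matching = 5.
König certificate: {A1, A2, A3, A5, B6} is a vertex cover of size 5 (every listed pair touches it), so no matching can be larger.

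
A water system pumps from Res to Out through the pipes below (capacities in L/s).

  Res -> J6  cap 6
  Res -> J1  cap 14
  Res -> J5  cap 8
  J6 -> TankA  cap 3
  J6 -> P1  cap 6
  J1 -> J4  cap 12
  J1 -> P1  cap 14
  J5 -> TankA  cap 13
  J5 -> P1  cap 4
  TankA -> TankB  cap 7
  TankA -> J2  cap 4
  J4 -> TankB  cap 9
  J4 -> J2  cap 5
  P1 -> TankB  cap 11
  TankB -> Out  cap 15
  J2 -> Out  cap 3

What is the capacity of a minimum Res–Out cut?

Augment Res→J6→TankA→TankB→Out: bottleneck 3, flow now 3.
Augment Res→J6→P1→TankB→Out: bottleneck 3, flow now 6.
Augment Res→J1→J4→TankB→Out: bottleneck 9, flow now 15.
Augment Res→J1→J4→J2→Out: bottleneck 3, flow now 18.
No augmenting path remains; maximum flow = 18.
By max-flow min-cut, the minimum cut capacity equals the max flow.
In the residual graph, reachable from Res: {Res, J6, J1, J5, TankA, J4, P1, TankB, J2}.
Min-cut edges: TankB→Out (15), J2→Out (3); capacity 15 + 3 = 18.

18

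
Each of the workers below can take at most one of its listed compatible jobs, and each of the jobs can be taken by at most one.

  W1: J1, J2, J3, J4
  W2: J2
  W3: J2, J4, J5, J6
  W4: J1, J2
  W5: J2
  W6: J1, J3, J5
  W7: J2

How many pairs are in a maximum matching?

5

Unit-capacity flow: source→left, listed edges, right→sink; max matching = max flow.
Augmenting path W1→J1 (+1); matched 1.
Augmenting path W2→J2 (+1); matched 2.
Augmenting path W3→J4 (+1); matched 3.
Augmenting path W6→J3 (+1); matched 4.
Augmenting path W4→J1→W1→J3→W6→J5 (+1); matched 5.
No augmenting path remains; maximum matching = 5.
König certificate: {W1, W3, W4, W6, J2} is a vertex cover of size 5 (every listed pair touches it), so no matching can be larger.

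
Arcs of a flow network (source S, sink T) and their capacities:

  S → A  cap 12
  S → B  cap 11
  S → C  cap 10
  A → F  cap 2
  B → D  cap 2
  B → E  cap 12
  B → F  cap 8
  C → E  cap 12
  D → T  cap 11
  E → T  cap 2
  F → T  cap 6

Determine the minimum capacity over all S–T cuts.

Augment S→A→F→T: bottleneck 2, flow now 2.
Augment S→B→D→T: bottleneck 2, flow now 4.
Augment S→B→E→T: bottleneck 2, flow now 6.
Augment S→B→F→T: bottleneck 4, flow now 10.
No augmenting path remains; maximum flow = 10.
By max-flow min-cut, the minimum cut capacity equals the max flow.
In the residual graph, reachable from S: {S, A, B, C, E, F}.
Min-cut edges: B→D (2), E→T (2), F→T (6); capacity 2 + 2 + 6 = 10.

10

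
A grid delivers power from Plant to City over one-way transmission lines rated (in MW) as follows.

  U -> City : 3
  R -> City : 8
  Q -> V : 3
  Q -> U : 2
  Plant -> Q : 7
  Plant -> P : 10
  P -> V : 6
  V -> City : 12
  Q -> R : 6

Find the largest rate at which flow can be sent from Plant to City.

13

Augment Plant→P→V→City: bottleneck 6, flow now 6.
Augment Plant→Q→R→City: bottleneck 6, flow now 12.
Augment Plant→Q→U→City: bottleneck 1, flow now 13.
No augmenting path remains; maximum flow = 13.
In the residual graph, reachable from Plant: {Plant, P}.
Min-cut edges: Plant→Q (7), P→V (6); capacity 7 + 6 = 13.
This cut is saturated, so no flow can exceed 13.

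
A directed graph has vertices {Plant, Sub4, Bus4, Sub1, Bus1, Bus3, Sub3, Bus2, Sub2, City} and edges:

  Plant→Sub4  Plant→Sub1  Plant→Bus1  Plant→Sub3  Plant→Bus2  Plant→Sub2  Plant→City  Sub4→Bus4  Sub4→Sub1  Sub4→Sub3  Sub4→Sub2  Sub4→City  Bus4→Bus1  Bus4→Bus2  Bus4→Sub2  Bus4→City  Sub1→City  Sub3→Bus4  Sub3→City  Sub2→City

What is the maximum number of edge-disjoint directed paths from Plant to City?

5

Assign every edge capacity 1; by Menger, the answer equals the max flow.
Path Plant→City (+1); total 1.
Path Plant→Sub4→City (+1); total 2.
Path Plant→Sub1→City (+1); total 3.
Path Plant→Sub3→City (+1); total 4.
Path Plant→Sub2→City (+1); total 5.
No residual Plant→City path; max flow = 5.
Certifying cut of size 5: {Plant→City, Plant→Sub1, Plant→Sub2, Plant→Sub3, Plant→Sub4}.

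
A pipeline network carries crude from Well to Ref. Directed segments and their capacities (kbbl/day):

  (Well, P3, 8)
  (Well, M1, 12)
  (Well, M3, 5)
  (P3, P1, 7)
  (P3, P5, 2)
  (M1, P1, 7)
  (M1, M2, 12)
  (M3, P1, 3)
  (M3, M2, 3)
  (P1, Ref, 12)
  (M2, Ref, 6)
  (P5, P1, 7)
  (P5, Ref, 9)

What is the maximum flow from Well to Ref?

20

Augment Well→P3→P1→Ref: bottleneck 7, flow now 7.
Augment Well→P3→P5→Ref: bottleneck 1, flow now 8.
Augment Well→M1→P1→Ref: bottleneck 5, flow now 13.
Augment Well→M1→M2→Ref: bottleneck 6, flow now 19.
Augment Well→M1→P1→P3→P5→Ref: bottleneck 1, flow now 20. (uses reverse residual edge)
No augmenting path remains; maximum flow = 20.
In the residual graph, reachable from Well: {Well, P3, M1, M3, P1, M2}.
Min-cut edges: P3→P5 (2), P1→Ref (12), M2→Ref (6); capacity 2 + 12 + 6 = 20.
This cut is saturated, so no flow can exceed 20.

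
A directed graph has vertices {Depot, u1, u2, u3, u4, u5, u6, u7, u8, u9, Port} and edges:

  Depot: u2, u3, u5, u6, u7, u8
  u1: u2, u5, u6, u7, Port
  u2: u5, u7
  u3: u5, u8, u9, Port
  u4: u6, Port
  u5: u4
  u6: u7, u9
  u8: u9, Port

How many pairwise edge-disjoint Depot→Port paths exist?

Assign every edge capacity 1; by Menger, the answer equals the max flow.
Path Depot→u3→Port (+1); total 1.
Path Depot→u8→Port (+1); total 2.
Path Depot→u5→u4→Port (+1); total 3.
No residual Depot→Port path; max flow = 3.
Certifying cut of size 3: {Depot→u3, Depot→u8, u5→u4}.

3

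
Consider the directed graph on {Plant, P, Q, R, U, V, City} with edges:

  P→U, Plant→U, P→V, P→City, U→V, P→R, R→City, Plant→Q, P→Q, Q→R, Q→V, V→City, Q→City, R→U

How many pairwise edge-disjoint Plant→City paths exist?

2

Assign every edge capacity 1; by Menger, the answer equals the max flow.
Path Plant→Q→City (+1); total 1.
Path Plant→U→V→City (+1); total 2.
No residual Plant→City path; max flow = 2.
Certifying cut of size 2: {Plant→Q, Plant→U}.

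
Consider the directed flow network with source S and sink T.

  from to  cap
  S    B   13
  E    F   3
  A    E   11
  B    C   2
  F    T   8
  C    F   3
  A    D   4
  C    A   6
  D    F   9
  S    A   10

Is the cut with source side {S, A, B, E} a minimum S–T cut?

No — its capacity is 9, but the minimum cut has capacity 8.

Given cut capacity: 4 + 2 + 3 = 9.
Augment S→A→D→F→T: bottleneck 4, flow now 4.
Augment S→A→E→F→T: bottleneck 3, flow now 7.
Augment S→B→C→F→T: bottleneck 1, flow now 8.
No augmenting path remains; maximum flow = 8.
In the residual graph, reachable from S: {S, A, B, C, D, E, F}.
Min-cut edges: F→T (8); capacity 8 = 8.
Cut capacity 9 exceeds the max flow 8, so it is not minimum.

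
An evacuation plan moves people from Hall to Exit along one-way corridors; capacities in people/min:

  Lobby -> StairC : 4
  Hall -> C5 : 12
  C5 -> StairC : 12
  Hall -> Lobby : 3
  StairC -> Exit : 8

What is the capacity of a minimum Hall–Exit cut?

Augment Hall→Lobby→StairC→Exit: bottleneck 3, flow now 3.
Augment Hall→C5→StairC→Exit: bottleneck 5, flow now 8.
No augmenting path remains; maximum flow = 8.
By max-flow min-cut, the minimum cut capacity equals the max flow.
In the residual graph, reachable from Hall: {Hall, Lobby, C5, StairC}.
Min-cut edges: StairC→Exit (8); capacity 8 = 8.

8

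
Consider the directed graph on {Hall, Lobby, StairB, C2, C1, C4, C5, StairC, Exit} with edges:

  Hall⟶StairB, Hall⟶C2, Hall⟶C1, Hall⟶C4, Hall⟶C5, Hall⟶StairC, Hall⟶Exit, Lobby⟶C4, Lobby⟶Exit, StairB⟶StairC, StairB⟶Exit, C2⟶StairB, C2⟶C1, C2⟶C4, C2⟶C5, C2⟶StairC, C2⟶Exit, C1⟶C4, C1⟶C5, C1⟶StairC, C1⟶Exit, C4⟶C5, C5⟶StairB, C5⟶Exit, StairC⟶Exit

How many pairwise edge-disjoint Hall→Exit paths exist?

6

Assign every edge capacity 1; by Menger, the answer equals the max flow.
Path Hall→Exit (+1); total 1.
Path Hall→StairB→Exit (+1); total 2.
Path Hall→C2→Exit (+1); total 3.
Path Hall→C1→Exit (+1); total 4.
Path Hall→C5→Exit (+1); total 5.
Path Hall→StairC→Exit (+1); total 6.
No residual Hall→Exit path; max flow = 6.
Certifying cut of size 6: {C5→Exit, Hall→C1, Hall→C2, Hall→Exit, StairB→Exit, StairC→Exit}.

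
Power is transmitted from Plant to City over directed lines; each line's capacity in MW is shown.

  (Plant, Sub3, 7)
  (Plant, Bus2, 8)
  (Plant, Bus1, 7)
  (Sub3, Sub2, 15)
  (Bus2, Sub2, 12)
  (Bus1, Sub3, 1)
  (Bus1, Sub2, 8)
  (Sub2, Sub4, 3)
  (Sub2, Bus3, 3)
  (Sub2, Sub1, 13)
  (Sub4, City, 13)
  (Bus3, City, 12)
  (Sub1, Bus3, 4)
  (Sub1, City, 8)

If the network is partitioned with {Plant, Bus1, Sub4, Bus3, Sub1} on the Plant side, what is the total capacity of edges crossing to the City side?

57

Edges leaving {Plant, Bus1, Sub4, Bus3, Sub1}: Plant→Sub3 (7), Plant→Bus2 (8), Bus1→Sub3 (1), Bus1→Sub2 (8), Sub4→City (13), Bus3→City (12), Sub1→City (8).
Cut capacity = 7 + 8 + 1 + 8 + 13 + 12 + 8 = 57.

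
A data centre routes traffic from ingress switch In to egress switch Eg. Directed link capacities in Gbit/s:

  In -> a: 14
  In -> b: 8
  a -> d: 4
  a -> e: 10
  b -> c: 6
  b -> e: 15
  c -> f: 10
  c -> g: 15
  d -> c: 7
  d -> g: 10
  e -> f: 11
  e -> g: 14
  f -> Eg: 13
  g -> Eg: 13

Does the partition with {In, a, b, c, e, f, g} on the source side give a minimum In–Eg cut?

No — its capacity is 30, but the minimum cut has capacity 22.

Given cut capacity: 4 + 13 + 13 = 30.
Augment In→a→d→g→Eg: bottleneck 4, flow now 4.
Augment In→a→e→f→Eg: bottleneck 10, flow now 14.
Augment In→b→c→f→Eg: bottleneck 3, flow now 17.
Augment In→b→c→g→Eg: bottleneck 3, flow now 20.
Augment In→b→e→g→Eg: bottleneck 2, flow now 22.
No augmenting path remains; maximum flow = 22.
In the residual graph, reachable from In: {In}.
Min-cut edges: In→a (14), In→b (8); capacity 14 + 8 = 22.
Cut capacity 30 exceeds the max flow 22, so it is not minimum.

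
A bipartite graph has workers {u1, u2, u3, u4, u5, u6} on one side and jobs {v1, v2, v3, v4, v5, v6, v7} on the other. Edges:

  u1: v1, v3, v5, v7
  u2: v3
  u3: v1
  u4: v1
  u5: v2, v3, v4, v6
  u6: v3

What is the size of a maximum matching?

4

Unit-capacity flow: source→left, listed edges, right→sink; max matching = max flow.
Augmenting path u1→v1 (+1); matched 1.
Augmenting path u2→v3 (+1); matched 2.
Augmenting path u5→v2 (+1); matched 3.
Augmenting path u3→v1→u1→v5 (+1); matched 4.
No augmenting path remains; maximum matching = 4.
König certificate: {u1, u5, v1, v3} is a vertex cover of size 4 (every listed pair touches it), so no matching can be larger.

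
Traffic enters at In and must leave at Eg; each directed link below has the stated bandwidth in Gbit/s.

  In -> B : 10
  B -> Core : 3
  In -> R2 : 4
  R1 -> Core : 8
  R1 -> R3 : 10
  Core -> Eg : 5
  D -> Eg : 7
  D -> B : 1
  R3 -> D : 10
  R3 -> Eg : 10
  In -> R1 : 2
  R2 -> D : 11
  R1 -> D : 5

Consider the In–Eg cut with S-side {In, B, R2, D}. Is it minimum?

Given cut capacity: 2 + 3 + 7 = 12.
Augment In→B→Core→Eg: bottleneck 3, flow now 3.
Augment In→R1→D→Eg: bottleneck 2, flow now 5.
Augment In→R2→D→Eg: bottleneck 4, flow now 9.
No augmenting path remains; maximum flow = 9.
In the residual graph, reachable from In: {In, B}.
Min-cut edges: In→R1 (2), In→R2 (4), B→Core (3); capacity 2 + 4 + 3 = 9.
Cut capacity 12 exceeds the max flow 9, so it is not minimum.

No — its capacity is 12, but the minimum cut has capacity 9.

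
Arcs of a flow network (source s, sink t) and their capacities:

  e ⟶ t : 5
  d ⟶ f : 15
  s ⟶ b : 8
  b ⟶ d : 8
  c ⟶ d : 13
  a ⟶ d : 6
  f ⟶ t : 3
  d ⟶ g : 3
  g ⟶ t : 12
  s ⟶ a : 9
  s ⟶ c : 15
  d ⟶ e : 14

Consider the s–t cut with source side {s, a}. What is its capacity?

29

Edges leaving {s, a}: s→b (8), s→c (15), a→d (6).
Cut capacity = 8 + 15 + 6 = 29.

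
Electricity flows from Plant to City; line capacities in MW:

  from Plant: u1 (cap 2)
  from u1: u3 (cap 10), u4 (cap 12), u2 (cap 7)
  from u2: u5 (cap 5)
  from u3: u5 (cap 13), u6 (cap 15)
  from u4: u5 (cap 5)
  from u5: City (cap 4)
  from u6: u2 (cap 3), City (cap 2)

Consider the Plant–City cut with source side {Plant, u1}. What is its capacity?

Edges leaving {Plant, u1}: u1→u2 (7), u1→u3 (10), u1→u4 (12).
Cut capacity = 7 + 10 + 12 = 29.

29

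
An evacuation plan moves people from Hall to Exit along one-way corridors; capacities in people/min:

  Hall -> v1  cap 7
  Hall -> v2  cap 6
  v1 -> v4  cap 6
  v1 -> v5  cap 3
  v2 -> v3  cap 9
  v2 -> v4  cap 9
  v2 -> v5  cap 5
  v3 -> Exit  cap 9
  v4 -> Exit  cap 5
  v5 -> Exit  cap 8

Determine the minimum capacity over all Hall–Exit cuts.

13

Augment Hall→v1→v4→Exit: bottleneck 5, flow now 5.
Augment Hall→v1→v5→Exit: bottleneck 2, flow now 7.
Augment Hall→v2→v3→Exit: bottleneck 6, flow now 13.
No augmenting path remains; maximum flow = 13.
By max-flow min-cut, the minimum cut capacity equals the max flow.
In the residual graph, reachable from Hall: {Hall}.
Min-cut edges: Hall→v1 (7), Hall→v2 (6); capacity 7 + 6 = 13.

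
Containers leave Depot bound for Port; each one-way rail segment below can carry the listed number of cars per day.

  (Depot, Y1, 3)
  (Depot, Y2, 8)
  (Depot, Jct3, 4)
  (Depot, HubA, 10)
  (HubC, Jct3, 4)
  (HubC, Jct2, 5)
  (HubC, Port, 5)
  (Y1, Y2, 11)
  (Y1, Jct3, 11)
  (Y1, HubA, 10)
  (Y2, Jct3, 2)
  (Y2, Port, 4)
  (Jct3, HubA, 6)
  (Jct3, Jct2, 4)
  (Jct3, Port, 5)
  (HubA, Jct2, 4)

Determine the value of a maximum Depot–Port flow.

9

Augment Depot→Y2→Port: bottleneck 4, flow now 4.
Augment Depot→Jct3→Port: bottleneck 4, flow now 8.
Augment Depot→Y1→Jct3→Port: bottleneck 1, flow now 9.
No augmenting path remains; maximum flow = 9.
In the residual graph, reachable from Depot: {Depot, Y1, Y2, Jct3, HubA, Jct2}.
Min-cut edges: Y2→Port (4), Jct3→Port (5); capacity 4 + 5 = 9.
This cut is saturated, so no flow can exceed 9.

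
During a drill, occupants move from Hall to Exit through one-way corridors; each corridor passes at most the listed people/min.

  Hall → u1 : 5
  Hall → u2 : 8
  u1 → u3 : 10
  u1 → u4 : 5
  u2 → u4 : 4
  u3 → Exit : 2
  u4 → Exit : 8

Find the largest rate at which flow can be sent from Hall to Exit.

Augment Hall→u1→u3→Exit: bottleneck 2, flow now 2.
Augment Hall→u1→u4→Exit: bottleneck 3, flow now 5.
Augment Hall→u2→u4→Exit: bottleneck 4, flow now 9.
No augmenting path remains; maximum flow = 9.
In the residual graph, reachable from Hall: {Hall, u2}.
Min-cut edges: Hall→u1 (5), u2→u4 (4); capacity 5 + 4 = 9.
This cut is saturated, so no flow can exceed 9.

9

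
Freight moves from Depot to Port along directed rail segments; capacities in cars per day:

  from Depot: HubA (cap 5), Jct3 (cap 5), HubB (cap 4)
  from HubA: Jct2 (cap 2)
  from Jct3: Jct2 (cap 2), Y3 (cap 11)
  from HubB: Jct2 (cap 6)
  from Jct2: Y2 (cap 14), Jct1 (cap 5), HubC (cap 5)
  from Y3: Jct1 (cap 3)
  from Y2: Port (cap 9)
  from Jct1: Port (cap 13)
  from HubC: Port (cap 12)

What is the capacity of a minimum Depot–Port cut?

Augment Depot→HubA→Jct2→Y2→Port: bottleneck 2, flow now 2.
Augment Depot→Jct3→Jct2→Y2→Port: bottleneck 2, flow now 4.
Augment Depot→Jct3→Y3→Jct1→Port: bottleneck 3, flow now 7.
Augment Depot→HubB→Jct2→Y2→Port: bottleneck 4, flow now 11.
No augmenting path remains; maximum flow = 11.
By max-flow min-cut, the minimum cut capacity equals the max flow.
In the residual graph, reachable from Depot: {Depot, HubA}.
Min-cut edges: Depot→Jct3 (5), Depot→HubB (4), HubA→Jct2 (2); capacity 5 + 4 + 2 = 11.

11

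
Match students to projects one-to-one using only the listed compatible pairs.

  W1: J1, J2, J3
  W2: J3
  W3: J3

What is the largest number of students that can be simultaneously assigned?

Unit-capacity flow: source→left, listed edges, right→sink; max matching = max flow.
Augmenting path W1→J1 (+1); matched 1.
Augmenting path W2→J3 (+1); matched 2.
No augmenting path remains; maximum matching = 2.
König certificate: {W1, J3} is a vertex cover of size 2 (every listed pair touches it), so no matching can be larger.

2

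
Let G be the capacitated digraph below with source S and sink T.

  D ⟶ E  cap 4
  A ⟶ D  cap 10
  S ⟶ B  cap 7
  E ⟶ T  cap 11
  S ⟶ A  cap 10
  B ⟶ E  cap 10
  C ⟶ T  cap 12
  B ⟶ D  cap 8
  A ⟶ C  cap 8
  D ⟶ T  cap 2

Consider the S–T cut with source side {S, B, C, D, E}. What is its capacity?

35

Edges leaving {S, B, C, D, E}: S→A (10), C→T (12), D→T (2), E→T (11).
Cut capacity = 10 + 12 + 2 + 11 = 35.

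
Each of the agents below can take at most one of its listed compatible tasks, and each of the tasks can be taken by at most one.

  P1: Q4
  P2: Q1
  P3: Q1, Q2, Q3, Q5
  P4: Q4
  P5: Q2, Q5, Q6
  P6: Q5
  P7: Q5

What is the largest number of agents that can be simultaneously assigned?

Unit-capacity flow: source→left, listed edges, right→sink; max matching = max flow.
Augmenting path P1→Q4 (+1); matched 1.
Augmenting path P2→Q1 (+1); matched 2.
Augmenting path P3→Q2 (+1); matched 3.
Augmenting path P5→Q5 (+1); matched 4.
Augmenting path P6→Q5→P5→Q6 (+1); matched 5.
No augmenting path remains; maximum matching = 5.
König certificate: {P2, P3, P5, Q4, Q5} is a vertex cover of size 5 (every listed pair touches it), so no matching can be larger.

5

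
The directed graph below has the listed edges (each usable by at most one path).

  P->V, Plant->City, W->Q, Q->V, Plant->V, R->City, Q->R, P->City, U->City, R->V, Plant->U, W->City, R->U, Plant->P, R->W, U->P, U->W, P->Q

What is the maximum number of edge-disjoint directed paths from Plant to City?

3

Assign every edge capacity 1; by Menger, the answer equals the max flow.
Path Plant→City (+1); total 1.
Path Plant→P→City (+1); total 2.
Path Plant→U→City (+1); total 3.
No residual Plant→City path; max flow = 3.
Certifying cut of size 3: {Plant→City, Plant→P, Plant→U}.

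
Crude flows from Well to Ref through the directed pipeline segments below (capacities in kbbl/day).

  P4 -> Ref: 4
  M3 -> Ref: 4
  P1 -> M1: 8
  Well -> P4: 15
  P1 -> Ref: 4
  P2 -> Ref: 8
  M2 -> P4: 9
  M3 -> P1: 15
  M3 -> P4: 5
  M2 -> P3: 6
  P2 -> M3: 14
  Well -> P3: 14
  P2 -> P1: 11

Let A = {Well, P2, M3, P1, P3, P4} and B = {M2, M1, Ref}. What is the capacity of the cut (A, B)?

28

Edges leaving {Well, P2, M3, P1, P3, P4}: P2→Ref (8), M3→Ref (4), P1→M1 (8), P1→Ref (4), P4→Ref (4).
Cut capacity = 8 + 4 + 8 + 4 + 4 = 28.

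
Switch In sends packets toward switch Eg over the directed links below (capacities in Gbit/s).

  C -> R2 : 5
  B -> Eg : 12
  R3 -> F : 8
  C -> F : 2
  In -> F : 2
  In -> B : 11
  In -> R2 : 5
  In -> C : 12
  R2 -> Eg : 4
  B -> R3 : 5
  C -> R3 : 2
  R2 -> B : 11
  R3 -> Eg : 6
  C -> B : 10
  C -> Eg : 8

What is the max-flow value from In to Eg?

Augment In→C→Eg: bottleneck 8, flow now 8.
Augment In→R2→Eg: bottleneck 4, flow now 12.
Augment In→B→Eg: bottleneck 11, flow now 23.
Augment In→C→B→Eg: bottleneck 1, flow now 24.
Augment In→C→R3→Eg: bottleneck 2, flow now 26.
Augment In→C→B→R3→Eg: bottleneck 1, flow now 27.
Augment In→R2→B→R3→Eg: bottleneck 1, flow now 28.
No augmenting path remains; maximum flow = 28.
In the residual graph, reachable from In: {In, F}.
Min-cut edges: In→C (12), In→R2 (5), In→B (11); capacity 12 + 5 + 11 = 28.
This cut is saturated, so no flow can exceed 28.

28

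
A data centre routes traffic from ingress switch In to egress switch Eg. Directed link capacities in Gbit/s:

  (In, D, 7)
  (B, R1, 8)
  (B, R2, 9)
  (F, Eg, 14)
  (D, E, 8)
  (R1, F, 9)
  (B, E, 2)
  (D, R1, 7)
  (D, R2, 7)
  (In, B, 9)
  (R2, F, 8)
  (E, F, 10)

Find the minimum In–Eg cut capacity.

Augment In→D→R1→F→Eg: bottleneck 7, flow now 7.
Augment In→B→R1→F→Eg: bottleneck 2, flow now 9.
Augment In→B→E→F→Eg: bottleneck 2, flow now 11.
Augment In→B→R2→F→Eg: bottleneck 3, flow now 14.
No augmenting path remains; maximum flow = 14.
By max-flow min-cut, the minimum cut capacity equals the max flow.
In the residual graph, reachable from In: {In, D, B, R1, E, R2, F}.
Min-cut edges: F→Eg (14); capacity 14 = 14.

14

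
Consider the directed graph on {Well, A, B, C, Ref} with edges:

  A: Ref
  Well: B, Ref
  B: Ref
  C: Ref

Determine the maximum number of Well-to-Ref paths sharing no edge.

Assign every edge capacity 1; by Menger, the answer equals the max flow.
Path Well→Ref (+1); total 1.
Path Well→B→Ref (+1); total 2.
No residual Well→Ref path; max flow = 2.
Certifying cut of size 2: {Well→B, Well→Ref}.

2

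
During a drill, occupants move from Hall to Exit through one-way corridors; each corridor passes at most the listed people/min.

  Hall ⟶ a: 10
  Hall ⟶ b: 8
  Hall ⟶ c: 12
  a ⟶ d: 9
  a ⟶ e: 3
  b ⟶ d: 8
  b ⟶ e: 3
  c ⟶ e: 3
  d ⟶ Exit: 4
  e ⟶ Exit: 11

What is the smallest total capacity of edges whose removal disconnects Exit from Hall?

Augment Hall→a→d→Exit: bottleneck 4, flow now 4.
Augment Hall→a→e→Exit: bottleneck 3, flow now 7.
Augment Hall→b→e→Exit: bottleneck 3, flow now 10.
Augment Hall→c→e→Exit: bottleneck 3, flow now 13.
No augmenting path remains; maximum flow = 13.
By max-flow min-cut, the minimum cut capacity equals the max flow.
In the residual graph, reachable from Hall: {Hall, a, b, c, d}.
Min-cut edges: a→e (3), b→e (3), c→e (3), d→Exit (4); capacity 3 + 3 + 3 + 4 = 13.

13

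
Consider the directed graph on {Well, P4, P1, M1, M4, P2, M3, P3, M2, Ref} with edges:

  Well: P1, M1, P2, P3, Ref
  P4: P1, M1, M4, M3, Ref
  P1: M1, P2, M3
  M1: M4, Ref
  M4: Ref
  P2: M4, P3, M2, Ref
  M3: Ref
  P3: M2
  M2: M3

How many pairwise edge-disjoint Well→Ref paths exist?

Assign every edge capacity 1; by Menger, the answer equals the max flow.
Augment Well→Ref (+1); total 1.
Augment Well→M1→Ref (+1); total 2.
Augment Well→P2→Ref (+1); total 3.
Augment Well→P1→M3→Ref (+1); total 4.
Augment Well→P3→M2→M3→P1→M1→M4→Ref (+1); total 5. (traverses P1→M3 backwards in the residual graph, cancelling flow on it)
After the cancellation the 5 edge-disjoint paths are: Well→P1→M1→M4→Ref; Well→M1→Ref; Well→P2→Ref; Well→P3→M2→M3→Ref; Well→Ref.
No residual Well→Ref path; max flow = 5.
Certifying cut of size 5: {Well→M1, Well→P1, Well→P2, Well→P3, Well→Ref}.

5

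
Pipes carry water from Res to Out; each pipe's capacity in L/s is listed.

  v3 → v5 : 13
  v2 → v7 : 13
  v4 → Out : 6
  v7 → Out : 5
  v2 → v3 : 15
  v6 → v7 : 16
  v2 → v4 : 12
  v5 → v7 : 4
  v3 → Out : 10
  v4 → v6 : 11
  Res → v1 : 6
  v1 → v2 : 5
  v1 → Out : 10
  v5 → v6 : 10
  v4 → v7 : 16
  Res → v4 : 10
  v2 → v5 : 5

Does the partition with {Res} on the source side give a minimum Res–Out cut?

Given cut capacity: 6 + 10 = 16.
Augment Res→v1→Out: bottleneck 6, flow now 6.
Augment Res→v4→Out: bottleneck 6, flow now 12.
Augment Res→v4→v7→Out: bottleneck 4, flow now 16.
No augmenting path remains; maximum flow = 16.
Cut capacity 16 equals the max flow, so it is a minimum cut.

Yes — it is a minimum cut (capacity 16).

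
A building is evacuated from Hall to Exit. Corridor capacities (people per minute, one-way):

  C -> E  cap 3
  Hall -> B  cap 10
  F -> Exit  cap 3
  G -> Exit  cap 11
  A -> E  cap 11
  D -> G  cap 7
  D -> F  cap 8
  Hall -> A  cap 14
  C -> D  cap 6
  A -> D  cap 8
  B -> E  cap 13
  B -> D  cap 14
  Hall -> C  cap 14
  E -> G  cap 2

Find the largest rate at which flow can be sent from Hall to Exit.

Augment Hall→A→D→F→Exit: bottleneck 3, flow now 3.
Augment Hall→A→D→G→Exit: bottleneck 5, flow now 8.
Augment Hall→A→E→G→Exit: bottleneck 2, flow now 10.
Augment Hall→B→D→G→Exit: bottleneck 2, flow now 12.
No augmenting path remains; maximum flow = 12.
In the residual graph, reachable from Hall: {Hall, A, B, C, D, E, F}.
Min-cut edges: D→G (7), E→G (2), F→Exit (3); capacity 7 + 2 + 3 = 12.
This cut is saturated, so no flow can exceed 12.

12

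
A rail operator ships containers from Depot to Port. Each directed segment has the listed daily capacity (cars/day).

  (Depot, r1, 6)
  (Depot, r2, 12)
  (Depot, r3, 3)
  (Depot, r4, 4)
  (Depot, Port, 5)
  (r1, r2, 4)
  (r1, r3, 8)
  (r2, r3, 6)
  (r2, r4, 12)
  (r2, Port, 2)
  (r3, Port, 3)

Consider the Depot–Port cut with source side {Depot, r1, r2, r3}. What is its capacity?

Edges leaving {Depot, r1, r2, r3}: Depot→r4 (4), Depot→Port (5), r2→r4 (12), r2→Port (2), r3→Port (3).
Cut capacity = 4 + 5 + 12 + 2 + 3 = 26.

26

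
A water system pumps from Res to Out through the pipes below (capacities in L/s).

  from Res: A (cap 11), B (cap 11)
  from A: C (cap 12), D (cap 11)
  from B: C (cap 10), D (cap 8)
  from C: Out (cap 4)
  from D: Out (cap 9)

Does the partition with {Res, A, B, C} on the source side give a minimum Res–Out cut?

No — its capacity is 23, but the minimum cut has capacity 13.

Given cut capacity: 11 + 8 + 4 = 23.
Augment Res→A→C→Out: bottleneck 4, flow now 4.
Augment Res→A→D→Out: bottleneck 7, flow now 11.
Augment Res→B→D→Out: bottleneck 2, flow now 13.
No augmenting path remains; maximum flow = 13.
In the residual graph, reachable from Res: {Res, A, B, C, D}.
Min-cut edges: C→Out (4), D→Out (9); capacity 4 + 9 = 13.
Cut capacity 23 exceeds the max flow 13, so it is not minimum.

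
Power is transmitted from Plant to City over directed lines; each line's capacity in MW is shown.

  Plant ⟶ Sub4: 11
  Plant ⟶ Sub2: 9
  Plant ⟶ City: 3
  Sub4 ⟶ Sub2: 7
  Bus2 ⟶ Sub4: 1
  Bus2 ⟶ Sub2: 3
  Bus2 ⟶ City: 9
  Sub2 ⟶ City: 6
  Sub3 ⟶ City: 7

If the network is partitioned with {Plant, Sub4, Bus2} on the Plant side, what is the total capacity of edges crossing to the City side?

31

Edges leaving {Plant, Sub4, Bus2}: Plant→Sub2 (9), Plant→City (3), Sub4→Sub2 (7), Bus2→Sub2 (3), Bus2→City (9).
Cut capacity = 9 + 3 + 7 + 3 + 9 = 31.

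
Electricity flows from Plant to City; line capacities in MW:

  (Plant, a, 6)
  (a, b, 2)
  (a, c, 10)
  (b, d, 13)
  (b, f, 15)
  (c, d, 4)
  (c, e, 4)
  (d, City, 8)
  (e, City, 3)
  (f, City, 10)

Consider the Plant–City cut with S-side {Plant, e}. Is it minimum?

Given cut capacity: 6 + 3 = 9.
Augment Plant→a→b→d→City: bottleneck 2, flow now 2.
Augment Plant→a→c→d→City: bottleneck 4, flow now 6.
No augmenting path remains; maximum flow = 6.
In the residual graph, reachable from Plant: {Plant}.
Min-cut edges: Plant→a (6); capacity 6 = 6.
Cut capacity 9 exceeds the max flow 6, so it is not minimum.

No — its capacity is 9, but the minimum cut has capacity 6.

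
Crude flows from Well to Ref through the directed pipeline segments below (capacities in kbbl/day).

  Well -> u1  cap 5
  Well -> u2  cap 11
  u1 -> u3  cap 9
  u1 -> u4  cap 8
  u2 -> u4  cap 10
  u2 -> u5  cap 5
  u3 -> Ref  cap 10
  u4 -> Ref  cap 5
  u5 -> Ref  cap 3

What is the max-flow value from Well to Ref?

Augment Well→u1→u3→Ref: bottleneck 5, flow now 5.
Augment Well→u2→u4→Ref: bottleneck 5, flow now 10.
Augment Well→u2→u5→Ref: bottleneck 3, flow now 13.
No augmenting path remains; maximum flow = 13.
In the residual graph, reachable from Well: {Well, u2, u4, u5}.
Min-cut edges: Well→u1 (5), u4→Ref (5), u5→Ref (3); capacity 5 + 5 + 3 = 13.
This cut is saturated, so no flow can exceed 13.

13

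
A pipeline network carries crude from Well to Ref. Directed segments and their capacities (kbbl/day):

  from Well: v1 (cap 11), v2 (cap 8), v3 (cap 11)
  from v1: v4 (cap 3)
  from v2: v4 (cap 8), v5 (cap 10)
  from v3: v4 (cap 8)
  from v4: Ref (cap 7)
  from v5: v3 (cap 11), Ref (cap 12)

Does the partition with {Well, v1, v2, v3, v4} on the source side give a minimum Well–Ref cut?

Given cut capacity: 10 + 7 = 17.
Augment Well→v1→v4→Ref: bottleneck 3, flow now 3.
Augment Well→v2→v4→Ref: bottleneck 4, flow now 7.
Augment Well→v2→v5→Ref: bottleneck 4, flow now 11.
Augment Well→v3→v4→v2→v5→Ref: bottleneck 4, flow now 15. (uses reverse residual edge)
No augmenting path remains; maximum flow = 15.
In the residual graph, reachable from Well: {Well, v1, v3, v4}.
Min-cut edges: Well→v2 (8), v4→Ref (7); capacity 8 + 7 = 15.
Cut capacity 17 exceeds the max flow 15, so it is not minimum.

No — its capacity is 17, but the minimum cut has capacity 15.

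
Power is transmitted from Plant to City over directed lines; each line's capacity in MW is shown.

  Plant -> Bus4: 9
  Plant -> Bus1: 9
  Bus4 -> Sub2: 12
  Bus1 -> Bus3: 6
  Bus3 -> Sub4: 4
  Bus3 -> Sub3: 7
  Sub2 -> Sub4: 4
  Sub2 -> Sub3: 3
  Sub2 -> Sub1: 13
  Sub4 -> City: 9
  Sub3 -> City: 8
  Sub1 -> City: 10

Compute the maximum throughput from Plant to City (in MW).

Augment Plant→Bus4→Sub2→Sub4→City: bottleneck 4, flow now 4.
Augment Plant→Bus4→Sub2→Sub3→City: bottleneck 3, flow now 7.
Augment Plant→Bus4→Sub2→Sub1→City: bottleneck 2, flow now 9.
Augment Plant→Bus1→Bus3→Sub4→City: bottleneck 4, flow now 13.
Augment Plant→Bus1→Bus3→Sub3→City: bottleneck 2, flow now 15.
No augmenting path remains; maximum flow = 15.
In the residual graph, reachable from Plant: {Plant, Bus1}.
Min-cut edges: Plant→Bus4 (9), Bus1→Bus3 (6); capacity 9 + 6 = 15.
This cut is saturated, so no flow can exceed 15.

15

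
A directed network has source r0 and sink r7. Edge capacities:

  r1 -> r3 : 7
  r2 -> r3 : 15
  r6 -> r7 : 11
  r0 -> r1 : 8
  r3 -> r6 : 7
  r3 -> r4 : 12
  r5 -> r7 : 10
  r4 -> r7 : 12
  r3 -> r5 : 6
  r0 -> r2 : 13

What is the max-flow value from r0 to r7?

Augment r0→r1→r3→r4→r7: bottleneck 7, flow now 7.
Augment r0→r2→r3→r4→r7: bottleneck 5, flow now 12.
Augment r0→r2→r3→r5→r7: bottleneck 6, flow now 18.
Augment r0→r2→r3→r6→r7: bottleneck 2, flow now 20.
No augmenting path remains; maximum flow = 20.
In the residual graph, reachable from r0: {r0, r1}.
Min-cut edges: r0→r2 (13), r1→r3 (7); capacity 13 + 7 = 20.
This cut is saturated, so no flow can exceed 20.

20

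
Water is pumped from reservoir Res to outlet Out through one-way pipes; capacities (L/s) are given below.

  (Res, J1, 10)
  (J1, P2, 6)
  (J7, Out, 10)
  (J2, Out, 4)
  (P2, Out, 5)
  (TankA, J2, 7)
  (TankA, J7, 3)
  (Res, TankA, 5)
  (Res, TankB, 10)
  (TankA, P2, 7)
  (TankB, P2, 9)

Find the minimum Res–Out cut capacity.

10

Augment Res→TankB→P2→Out: bottleneck 5, flow now 5.
Augment Res→TankA→J2→Out: bottleneck 4, flow now 9.
Augment Res→TankA→J7→Out: bottleneck 1, flow now 10.
No augmenting path remains; maximum flow = 10.
By max-flow min-cut, the minimum cut capacity equals the max flow.
In the residual graph, reachable from Res: {Res, TankB, J1, P2}.
Min-cut edges: Res→TankA (5), P2→Out (5); capacity 5 + 5 = 10.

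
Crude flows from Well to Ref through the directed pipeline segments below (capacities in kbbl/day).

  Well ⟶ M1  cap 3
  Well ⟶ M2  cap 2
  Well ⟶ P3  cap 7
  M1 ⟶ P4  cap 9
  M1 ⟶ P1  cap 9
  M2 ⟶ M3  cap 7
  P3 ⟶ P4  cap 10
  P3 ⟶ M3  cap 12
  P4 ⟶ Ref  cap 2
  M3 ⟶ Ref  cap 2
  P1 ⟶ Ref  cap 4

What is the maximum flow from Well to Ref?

7

Augment Well→M1→P4→Ref: bottleneck 2, flow now 2.
Augment Well→M1→P1→Ref: bottleneck 1, flow now 3.
Augment Well→M2→M3→Ref: bottleneck 2, flow now 5.
Augment Well→P3→P4→M1→P1→Ref: bottleneck 2, flow now 7. (uses reverse residual edge)
No augmenting path remains; maximum flow = 7.
In the residual graph, reachable from Well: {Well, M2, P3, P4, M3}.
Min-cut edges: Well→M1 (3), P4→Ref (2), M3→Ref (2); capacity 3 + 2 + 2 = 7.
This cut is saturated, so no flow can exceed 7.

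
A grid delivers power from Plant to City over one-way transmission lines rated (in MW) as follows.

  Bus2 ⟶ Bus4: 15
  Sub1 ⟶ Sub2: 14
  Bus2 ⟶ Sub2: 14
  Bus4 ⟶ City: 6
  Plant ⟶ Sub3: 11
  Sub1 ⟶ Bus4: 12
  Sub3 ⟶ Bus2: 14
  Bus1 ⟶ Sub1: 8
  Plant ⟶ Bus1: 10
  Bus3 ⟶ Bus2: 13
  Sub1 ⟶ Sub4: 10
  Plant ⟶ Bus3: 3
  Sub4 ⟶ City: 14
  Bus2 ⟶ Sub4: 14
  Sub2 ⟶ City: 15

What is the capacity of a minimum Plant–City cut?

Augment Plant→Bus1→Sub1→Sub2→City: bottleneck 8, flow now 8.
Augment Plant→Sub3→Bus2→Sub2→City: bottleneck 7, flow now 15.
Augment Plant→Sub3→Bus2→Sub4→City: bottleneck 4, flow now 19.
Augment Plant→Bus3→Bus2→Sub4→City: bottleneck 3, flow now 22.
No augmenting path remains; maximum flow = 22.
By max-flow min-cut, the minimum cut capacity equals the max flow.
In the residual graph, reachable from Plant: {Plant, Bus1}.
Min-cut edges: Plant→Sub3 (11), Plant→Bus3 (3), Bus1→Sub1 (8); capacity 11 + 3 + 8 = 22.

22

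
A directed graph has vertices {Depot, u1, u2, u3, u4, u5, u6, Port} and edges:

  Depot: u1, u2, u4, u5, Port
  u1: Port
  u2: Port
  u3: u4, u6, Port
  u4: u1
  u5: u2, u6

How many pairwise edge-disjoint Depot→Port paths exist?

3

Assign every edge capacity 1; by Menger, the answer equals the max flow.
Path Depot→Port (+1); total 1.
Path Depot→u1→Port (+1); total 2.
Path Depot→u2→Port (+1); total 3.
No residual Depot→Port path; max flow = 3.
Certifying cut of size 3: {Depot→Port, u1→Port, u2→Port}.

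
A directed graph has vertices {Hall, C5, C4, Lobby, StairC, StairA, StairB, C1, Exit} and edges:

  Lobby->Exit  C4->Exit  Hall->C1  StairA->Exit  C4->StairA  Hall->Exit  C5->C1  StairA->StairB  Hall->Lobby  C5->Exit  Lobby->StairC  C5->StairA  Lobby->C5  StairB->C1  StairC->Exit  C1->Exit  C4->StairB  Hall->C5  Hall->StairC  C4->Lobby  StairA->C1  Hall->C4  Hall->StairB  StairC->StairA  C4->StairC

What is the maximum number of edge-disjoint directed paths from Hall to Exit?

6

Assign every edge capacity 1; by Menger, the answer equals the max flow.
Path Hall→Exit (+1); total 1.
Path Hall→C5→Exit (+1); total 2.
Path Hall→C4→Exit (+1); total 3.
Path Hall→Lobby→Exit (+1); total 4.
Path Hall→StairC→Exit (+1); total 5.
Path Hall→C1→Exit (+1); total 6.
No residual Hall→Exit path; max flow = 6.
Certifying cut of size 6: {C1→Exit, Hall→C4, Hall→C5, Hall→Exit, Hall→Lobby, Hall→StairC}.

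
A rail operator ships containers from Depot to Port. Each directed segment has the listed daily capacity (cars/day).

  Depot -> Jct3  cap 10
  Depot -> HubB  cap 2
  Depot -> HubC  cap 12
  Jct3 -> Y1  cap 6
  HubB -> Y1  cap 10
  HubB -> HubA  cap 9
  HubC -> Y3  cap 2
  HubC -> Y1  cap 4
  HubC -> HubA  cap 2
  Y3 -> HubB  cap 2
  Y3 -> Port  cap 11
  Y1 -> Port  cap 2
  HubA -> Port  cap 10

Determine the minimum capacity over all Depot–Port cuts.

8

Augment Depot→Jct3→Y1→Port: bottleneck 2, flow now 2.
Augment Depot→HubB→HubA→Port: bottleneck 2, flow now 4.
Augment Depot→HubC→Y3→Port: bottleneck 2, flow now 6.
Augment Depot→HubC→HubA→Port: bottleneck 2, flow now 8.
No augmenting path remains; maximum flow = 8.
By max-flow min-cut, the minimum cut capacity equals the max flow.
In the residual graph, reachable from Depot: {Depot, Jct3, HubC, Y1}.
Min-cut edges: Depot→HubB (2), HubC→Y3 (2), HubC→HubA (2), Y1→Port (2); capacity 2 + 2 + 2 + 2 = 8.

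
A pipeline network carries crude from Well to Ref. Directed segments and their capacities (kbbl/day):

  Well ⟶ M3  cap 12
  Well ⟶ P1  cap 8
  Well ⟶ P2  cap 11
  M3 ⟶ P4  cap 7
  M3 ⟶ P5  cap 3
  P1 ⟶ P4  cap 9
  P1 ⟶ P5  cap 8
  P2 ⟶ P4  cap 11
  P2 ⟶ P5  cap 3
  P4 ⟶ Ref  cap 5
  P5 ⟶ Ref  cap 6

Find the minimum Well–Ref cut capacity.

Augment Well→M3→P4→Ref: bottleneck 5, flow now 5.
Augment Well→M3→P5→Ref: bottleneck 3, flow now 8.
Augment Well→P1→P5→Ref: bottleneck 3, flow now 11.
No augmenting path remains; maximum flow = 11.
By max-flow min-cut, the minimum cut capacity equals the max flow.
In the residual graph, reachable from Well: {Well, M3, P1, P2, P4, P5}.
Min-cut edges: P4→Ref (5), P5→Ref (6); capacity 5 + 6 = 11.

11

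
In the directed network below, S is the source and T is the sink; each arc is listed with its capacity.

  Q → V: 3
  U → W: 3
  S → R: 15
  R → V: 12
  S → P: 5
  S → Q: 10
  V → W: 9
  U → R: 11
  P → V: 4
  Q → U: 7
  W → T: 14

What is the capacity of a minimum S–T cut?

Augment S→P→V→W→T: bottleneck 4, flow now 4.
Augment S→Q→U→W→T: bottleneck 3, flow now 7.
Augment S→Q→V→W→T: bottleneck 3, flow now 10.
Augment S→R→V→W→T: bottleneck 2, flow now 12.
No augmenting path remains; maximum flow = 12.
By max-flow min-cut, the minimum cut capacity equals the max flow.
In the residual graph, reachable from S: {S, P, Q, R, U, V}.
Min-cut edges: U→W (3), V→W (9); capacity 3 + 9 = 12.

12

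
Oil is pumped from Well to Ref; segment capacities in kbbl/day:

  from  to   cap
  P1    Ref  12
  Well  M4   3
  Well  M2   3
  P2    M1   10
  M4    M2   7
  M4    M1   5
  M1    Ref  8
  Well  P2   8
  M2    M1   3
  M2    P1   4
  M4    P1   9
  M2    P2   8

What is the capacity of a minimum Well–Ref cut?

Augment Well→M2→M1→Ref: bottleneck 3, flow now 3.
Augment Well→M4→M1→Ref: bottleneck 3, flow now 6.
Augment Well→P2→M1→Ref: bottleneck 2, flow now 8.
Augment Well→P2→M1→M2→P1→Ref: bottleneck 3, flow now 11. (uses reverse residual edge)
Augment Well→P2→M1→M4→P1→Ref: bottleneck 3, flow now 14. (uses reverse residual edge)
No augmenting path remains; maximum flow = 14.
By max-flow min-cut, the minimum cut capacity equals the max flow.
In the residual graph, reachable from Well: {Well}.
Min-cut edges: Well→M2 (3), Well→M4 (3), Well→P2 (8); capacity 3 + 3 + 8 = 14.

14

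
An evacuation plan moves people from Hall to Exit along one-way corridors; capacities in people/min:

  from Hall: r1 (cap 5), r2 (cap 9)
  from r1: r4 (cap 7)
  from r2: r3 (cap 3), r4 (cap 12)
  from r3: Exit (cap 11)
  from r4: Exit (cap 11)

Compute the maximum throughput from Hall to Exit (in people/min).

Augment Hall→r1→r4→Exit: bottleneck 5, flow now 5.
Augment Hall→r2→r3→Exit: bottleneck 3, flow now 8.
Augment Hall→r2→r4→Exit: bottleneck 6, flow now 14.
No augmenting path remains; maximum flow = 14.
In the residual graph, reachable from Hall: {Hall}.
Min-cut edges: Hall→r1 (5), Hall→r2 (9); capacity 5 + 9 = 14.
This cut is saturated, so no flow can exceed 14.

14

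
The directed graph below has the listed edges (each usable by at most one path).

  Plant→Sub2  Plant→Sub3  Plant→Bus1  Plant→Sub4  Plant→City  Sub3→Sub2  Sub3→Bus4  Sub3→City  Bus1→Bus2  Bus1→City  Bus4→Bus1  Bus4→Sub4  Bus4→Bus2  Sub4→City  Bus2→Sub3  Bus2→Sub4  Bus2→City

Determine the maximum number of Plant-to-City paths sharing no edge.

4

Assign every edge capacity 1; by Menger, the answer equals the max flow.
Path Plant→City (+1); total 1.
Path Plant→Sub3→City (+1); total 2.
Path Plant→Bus1→City (+1); total 3.
Path Plant→Sub4→City (+1); total 4.
No residual Plant→City path; max flow = 4.
Certifying cut of size 4: {Plant→Bus1, Plant→City, Plant→Sub3, Plant→Sub4}.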